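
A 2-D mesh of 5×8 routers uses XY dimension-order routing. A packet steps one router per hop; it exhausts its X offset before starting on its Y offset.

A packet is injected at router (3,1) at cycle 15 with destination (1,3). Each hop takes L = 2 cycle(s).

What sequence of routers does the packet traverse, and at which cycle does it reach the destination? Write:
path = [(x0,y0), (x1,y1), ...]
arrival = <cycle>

path = [(3,1), (2,1), (1,1), (1,2), (1,3)]
arrival = 23

  0. router=(3,1) cycle=15 (inject)
  1. router=(2,1) cycle=17 dir=W
  2. router=(1,1) cycle=19 dir=W
  3. router=(1,2) cycle=21 dir=N
  4. router=(1,3) cycle=23 dir=N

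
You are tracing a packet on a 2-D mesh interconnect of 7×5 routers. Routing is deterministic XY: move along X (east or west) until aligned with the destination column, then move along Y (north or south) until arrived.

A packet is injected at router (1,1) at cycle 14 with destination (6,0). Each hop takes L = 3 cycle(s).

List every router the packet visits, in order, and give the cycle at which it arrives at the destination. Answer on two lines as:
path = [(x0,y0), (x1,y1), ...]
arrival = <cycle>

path = [(1,1), (2,1), (3,1), (4,1), (5,1), (6,1), (6,0)]
arrival = 32

#0 — 1,1 | c14
#1 — 2,1 | c17 | E
#2 — 3,1 | c20 | E
#3 — 4,1 | c23 | E
#4 — 5,1 | c26 | E
#5 — 6,1 | c29 | E
#6 — 6,0 | c32 | S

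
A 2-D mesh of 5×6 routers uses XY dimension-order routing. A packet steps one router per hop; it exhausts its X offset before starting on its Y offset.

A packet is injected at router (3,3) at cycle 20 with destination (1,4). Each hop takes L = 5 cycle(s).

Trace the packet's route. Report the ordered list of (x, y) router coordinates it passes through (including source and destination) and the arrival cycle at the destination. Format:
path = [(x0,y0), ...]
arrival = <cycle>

hop 0: (3,3) @ cyc 20
hop 1: (2,3) @ cyc 25  [W]
hop 2: (1,3) @ cyc 30  [W]
hop 3: (1,4) @ cyc 35  [N]

path = [(3,3), (2,3), (1,3), (1,4)]
arrival = 35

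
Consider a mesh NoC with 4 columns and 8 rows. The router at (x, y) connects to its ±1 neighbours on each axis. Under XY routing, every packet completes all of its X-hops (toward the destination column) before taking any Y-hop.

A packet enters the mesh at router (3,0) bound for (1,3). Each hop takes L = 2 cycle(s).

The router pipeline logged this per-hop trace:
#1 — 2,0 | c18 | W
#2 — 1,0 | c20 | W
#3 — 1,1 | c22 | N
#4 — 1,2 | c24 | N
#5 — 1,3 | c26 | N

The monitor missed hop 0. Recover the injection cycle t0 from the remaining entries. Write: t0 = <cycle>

t0 = 16

The first recorded entry is hop 1 at cycle 18.
Therefore t0 = 18 − L = 16.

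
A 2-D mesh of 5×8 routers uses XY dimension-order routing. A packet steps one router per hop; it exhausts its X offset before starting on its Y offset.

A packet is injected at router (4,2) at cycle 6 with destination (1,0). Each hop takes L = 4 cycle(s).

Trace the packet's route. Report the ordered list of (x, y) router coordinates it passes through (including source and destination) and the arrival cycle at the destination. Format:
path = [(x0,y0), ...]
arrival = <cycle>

hop 0: (4,2) @ cyc 6
hop 1: (3,2) @ cyc 10  [W]
hop 2: (2,2) @ cyc 14  [W]
hop 3: (1,2) @ cyc 18  [W]
hop 4: (1,1) @ cyc 22  [S]
hop 5: (1,0) @ cyc 26  [S]

path = [(4,2), (3,2), (2,2), (1,2), (1,1), (1,0)]
arrival = 26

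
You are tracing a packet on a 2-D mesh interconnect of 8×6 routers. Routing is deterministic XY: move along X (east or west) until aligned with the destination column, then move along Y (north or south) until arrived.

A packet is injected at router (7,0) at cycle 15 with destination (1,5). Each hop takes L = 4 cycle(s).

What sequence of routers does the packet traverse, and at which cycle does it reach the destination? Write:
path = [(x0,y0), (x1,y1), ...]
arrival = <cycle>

t=15: at (7,0)
t=19: at (6,0) after W
t=23: at (5,0) after W
t=27: at (4,0) after W
t=31: at (3,0) after W
t=35: at (2,0) after W
t=39: at (1,0) after W
t=43: at (1,1) after N
t=47: at (1,2) after N
t=51: at (1,3) after N
t=55: at (1,4) after N
t=59: at (1,5) after N

path = [(7,0), (6,0), (5,0), (4,0), (3,0), (2,0), (1,0), (1,1), (1,2), (1,3), (1,4), (1,5)]
arrival = 59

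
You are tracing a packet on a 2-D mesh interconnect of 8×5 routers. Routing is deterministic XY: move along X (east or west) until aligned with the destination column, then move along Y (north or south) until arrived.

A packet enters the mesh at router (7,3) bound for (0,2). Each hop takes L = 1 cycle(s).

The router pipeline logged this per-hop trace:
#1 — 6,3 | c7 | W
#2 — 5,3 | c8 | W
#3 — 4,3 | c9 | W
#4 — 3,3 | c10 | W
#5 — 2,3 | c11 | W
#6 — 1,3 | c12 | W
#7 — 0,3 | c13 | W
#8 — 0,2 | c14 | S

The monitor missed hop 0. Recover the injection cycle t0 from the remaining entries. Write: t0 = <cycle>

t0 = 6

At hop 1 the cycle is 7; in general cyc_k = t0 + kL.
So t0 = 7 − 1·1 = 6.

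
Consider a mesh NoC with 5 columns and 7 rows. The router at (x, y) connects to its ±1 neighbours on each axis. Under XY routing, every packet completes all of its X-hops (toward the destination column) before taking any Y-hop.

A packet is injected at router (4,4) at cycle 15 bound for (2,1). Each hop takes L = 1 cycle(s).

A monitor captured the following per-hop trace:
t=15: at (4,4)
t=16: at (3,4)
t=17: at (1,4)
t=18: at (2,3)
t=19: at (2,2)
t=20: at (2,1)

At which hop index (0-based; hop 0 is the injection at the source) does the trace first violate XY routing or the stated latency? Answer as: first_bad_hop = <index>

first_bad_hop = 2

  1: Δx=-1 Δy=+0 Δt=1 [ok]
  2: Δx=-2 Δy=+0 Δt=1 [BAD: non-unit step]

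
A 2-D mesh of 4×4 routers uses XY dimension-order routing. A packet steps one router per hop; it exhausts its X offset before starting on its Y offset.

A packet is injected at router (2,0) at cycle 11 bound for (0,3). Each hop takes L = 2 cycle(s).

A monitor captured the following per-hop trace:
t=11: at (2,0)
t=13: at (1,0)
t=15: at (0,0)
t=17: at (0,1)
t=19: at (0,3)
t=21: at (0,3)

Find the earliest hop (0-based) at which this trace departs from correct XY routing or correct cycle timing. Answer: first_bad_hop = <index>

first_bad_hop = 4

[1] (-1,+0) / 2c ⇒ ok
[2] (-1,+0) / 2c ⇒ ok
[3] (+0,+1) / 2c ⇒ ok
[4] (+0,+2) / 2c ⇒ BAD: non-unit step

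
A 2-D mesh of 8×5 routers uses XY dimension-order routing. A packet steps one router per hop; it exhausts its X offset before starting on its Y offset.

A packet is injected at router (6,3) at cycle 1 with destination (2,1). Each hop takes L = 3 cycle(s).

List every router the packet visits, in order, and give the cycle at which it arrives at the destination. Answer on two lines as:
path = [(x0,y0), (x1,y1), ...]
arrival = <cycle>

src (6,3)  cyc=1
W→(5,3)  cyc=4
W→(4,3)  cyc=7
W→(3,3)  cyc=10
W→(2,3)  cyc=13
S→(2,2)  cyc=16
S→(2,1)  cyc=19

path = [(6,3), (5,3), (4,3), (3,3), (2,3), (2,2), (2,1)]
arrival = 19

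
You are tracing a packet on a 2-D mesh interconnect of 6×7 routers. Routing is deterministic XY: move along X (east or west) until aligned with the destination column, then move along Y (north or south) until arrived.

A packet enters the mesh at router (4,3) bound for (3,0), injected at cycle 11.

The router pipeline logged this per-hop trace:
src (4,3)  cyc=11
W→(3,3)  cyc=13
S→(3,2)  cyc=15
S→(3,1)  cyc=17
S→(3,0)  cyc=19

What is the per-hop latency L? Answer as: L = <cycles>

Δcyc across hop 0→1: 13 − 11 = 2.
Per-hop latency L = Δcyc = 2.

L = 2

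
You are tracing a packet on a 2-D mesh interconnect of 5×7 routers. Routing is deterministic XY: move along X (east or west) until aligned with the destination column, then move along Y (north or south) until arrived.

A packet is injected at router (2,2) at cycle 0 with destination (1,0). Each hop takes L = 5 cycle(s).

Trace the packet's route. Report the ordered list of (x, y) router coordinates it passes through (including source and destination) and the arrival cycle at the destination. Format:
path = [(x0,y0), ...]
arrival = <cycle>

path = [(2,2), (1,2), (1,1), (1,0)]
arrival = 15

hop 0: (2,2) @ cyc 0
hop 1: (1,2) @ cyc 5  [W]
hop 2: (1,1) @ cyc 10  [S]
hop 3: (1,0) @ cyc 15  [S]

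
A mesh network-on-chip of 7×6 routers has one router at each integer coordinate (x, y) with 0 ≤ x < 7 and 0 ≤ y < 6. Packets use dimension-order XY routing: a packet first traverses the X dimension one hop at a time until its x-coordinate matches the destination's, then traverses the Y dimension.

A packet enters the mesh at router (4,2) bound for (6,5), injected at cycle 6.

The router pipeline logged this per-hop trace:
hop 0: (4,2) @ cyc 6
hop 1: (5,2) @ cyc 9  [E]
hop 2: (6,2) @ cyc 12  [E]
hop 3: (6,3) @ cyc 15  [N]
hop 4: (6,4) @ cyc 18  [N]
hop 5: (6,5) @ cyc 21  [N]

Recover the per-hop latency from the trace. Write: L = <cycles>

L = 3

Δcyc across hop 0→1: 9 − 6 = 3.
Each hop adds L, hence L = 3.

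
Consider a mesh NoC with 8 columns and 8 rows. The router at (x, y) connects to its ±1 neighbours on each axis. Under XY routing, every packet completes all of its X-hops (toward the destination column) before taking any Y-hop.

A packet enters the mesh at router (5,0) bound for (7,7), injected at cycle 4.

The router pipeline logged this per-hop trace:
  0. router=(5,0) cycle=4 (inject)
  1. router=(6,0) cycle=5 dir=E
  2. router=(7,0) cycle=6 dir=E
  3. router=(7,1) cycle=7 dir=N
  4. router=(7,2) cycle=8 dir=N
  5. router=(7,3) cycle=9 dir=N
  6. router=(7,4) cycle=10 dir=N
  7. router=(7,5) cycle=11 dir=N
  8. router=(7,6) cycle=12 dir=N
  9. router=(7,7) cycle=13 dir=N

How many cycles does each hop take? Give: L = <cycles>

From hop 0 (4) to hop 1 (5): +1 cycles.
One hop costs L cycles, so L = 1.

L = 1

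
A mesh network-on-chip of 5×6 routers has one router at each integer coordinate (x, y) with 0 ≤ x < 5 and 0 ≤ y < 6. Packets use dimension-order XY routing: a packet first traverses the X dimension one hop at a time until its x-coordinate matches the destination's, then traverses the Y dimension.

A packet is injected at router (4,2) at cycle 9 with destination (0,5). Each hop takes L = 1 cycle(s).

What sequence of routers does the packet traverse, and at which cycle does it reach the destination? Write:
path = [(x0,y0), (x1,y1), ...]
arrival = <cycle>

[0] x=4 y=2 t=9
[1] x=3 y=2 t=10 →W
[2] x=2 y=2 t=11 →W
[3] x=1 y=2 t=12 →W
[4] x=0 y=2 t=13 →W
[5] x=0 y=3 t=14 →N
[6] x=0 y=4 t=15 →N
[7] x=0 y=5 t=16 →N

path = [(4,2), (3,2), (2,2), (1,2), (0,2), (0,3), (0,4), (0,5)]
arrival = 16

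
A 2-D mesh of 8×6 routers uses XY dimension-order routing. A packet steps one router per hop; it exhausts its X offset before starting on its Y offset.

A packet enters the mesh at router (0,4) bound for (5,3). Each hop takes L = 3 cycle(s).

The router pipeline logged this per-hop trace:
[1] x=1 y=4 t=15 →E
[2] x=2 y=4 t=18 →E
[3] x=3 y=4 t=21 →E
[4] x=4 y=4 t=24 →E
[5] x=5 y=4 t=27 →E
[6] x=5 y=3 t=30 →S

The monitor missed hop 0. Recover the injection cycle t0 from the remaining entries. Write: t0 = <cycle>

t0 = 12

Hop 1 reached at cycle 15; hop k is at t0 + k·L.
Subtract one hop: t0 = 15 − 3 = 12.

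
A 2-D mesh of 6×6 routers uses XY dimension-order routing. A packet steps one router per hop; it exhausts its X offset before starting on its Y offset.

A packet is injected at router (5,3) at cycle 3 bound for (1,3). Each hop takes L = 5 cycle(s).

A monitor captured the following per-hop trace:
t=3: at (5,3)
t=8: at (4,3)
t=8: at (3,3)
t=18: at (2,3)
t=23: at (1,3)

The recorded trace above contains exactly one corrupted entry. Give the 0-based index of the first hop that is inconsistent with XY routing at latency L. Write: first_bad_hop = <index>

first_bad_hop = 2

check 1→ d=(-1,0) cyc+5: ok
check 2→ d=(-1,0) cyc+0: BAD: Δcyc=0≠L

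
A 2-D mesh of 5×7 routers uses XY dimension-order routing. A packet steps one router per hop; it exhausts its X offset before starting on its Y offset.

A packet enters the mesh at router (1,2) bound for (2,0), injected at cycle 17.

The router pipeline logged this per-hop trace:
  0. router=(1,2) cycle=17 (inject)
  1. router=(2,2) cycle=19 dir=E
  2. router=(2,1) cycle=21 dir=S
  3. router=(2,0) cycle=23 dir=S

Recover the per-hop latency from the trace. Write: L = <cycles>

From hop 0 (17) to hop 1 (19): +2 cycles.
Per-hop latency L = Δcyc = 2.

L = 2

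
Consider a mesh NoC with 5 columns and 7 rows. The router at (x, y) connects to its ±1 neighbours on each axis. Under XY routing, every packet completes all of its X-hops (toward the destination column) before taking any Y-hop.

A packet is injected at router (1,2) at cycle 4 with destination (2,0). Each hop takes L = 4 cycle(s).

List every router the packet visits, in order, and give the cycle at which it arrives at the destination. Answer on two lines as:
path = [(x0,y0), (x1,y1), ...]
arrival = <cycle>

path = [(1,2), (2,2), (2,1), (2,0)]
arrival = 16

hop 0: (1,2) @ cyc 4
hop 1: (2,2) @ cyc 8  [E]
hop 2: (2,1) @ cyc 12  [S]
hop 3: (2,0) @ cyc 16  [S]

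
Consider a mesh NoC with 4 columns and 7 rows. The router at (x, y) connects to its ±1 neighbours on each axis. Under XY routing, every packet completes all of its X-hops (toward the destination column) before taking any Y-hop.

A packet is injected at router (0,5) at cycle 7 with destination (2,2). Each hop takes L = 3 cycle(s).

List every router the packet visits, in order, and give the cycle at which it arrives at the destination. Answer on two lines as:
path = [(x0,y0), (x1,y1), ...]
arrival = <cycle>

hop 0: (0,5) @ cyc 7
hop 1: (1,5) @ cyc 10  [E]
hop 2: (2,5) @ cyc 13  [E]
hop 3: (2,4) @ cyc 16  [S]
hop 4: (2,3) @ cyc 19  [S]
hop 5: (2,2) @ cyc 22  [S]

path = [(0,5), (1,5), (2,5), (2,4), (2,3), (2,2)]
arrival = 22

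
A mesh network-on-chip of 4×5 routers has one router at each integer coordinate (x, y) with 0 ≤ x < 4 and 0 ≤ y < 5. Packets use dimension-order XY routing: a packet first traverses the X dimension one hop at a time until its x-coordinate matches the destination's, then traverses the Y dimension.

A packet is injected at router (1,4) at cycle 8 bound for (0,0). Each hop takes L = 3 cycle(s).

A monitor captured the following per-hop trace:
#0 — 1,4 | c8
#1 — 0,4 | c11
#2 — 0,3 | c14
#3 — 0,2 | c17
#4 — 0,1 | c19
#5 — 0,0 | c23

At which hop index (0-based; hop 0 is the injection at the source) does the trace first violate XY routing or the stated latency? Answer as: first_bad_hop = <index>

first_bad_hop = 4

[1] (-1,+0) / 3c ⇒ ok
[2] (+0,-1) / 3c ⇒ ok
[3] (+0,-1) / 3c ⇒ ok
[4] (+0,-1) / 2c ⇒ BAD: Δcyc=2≠L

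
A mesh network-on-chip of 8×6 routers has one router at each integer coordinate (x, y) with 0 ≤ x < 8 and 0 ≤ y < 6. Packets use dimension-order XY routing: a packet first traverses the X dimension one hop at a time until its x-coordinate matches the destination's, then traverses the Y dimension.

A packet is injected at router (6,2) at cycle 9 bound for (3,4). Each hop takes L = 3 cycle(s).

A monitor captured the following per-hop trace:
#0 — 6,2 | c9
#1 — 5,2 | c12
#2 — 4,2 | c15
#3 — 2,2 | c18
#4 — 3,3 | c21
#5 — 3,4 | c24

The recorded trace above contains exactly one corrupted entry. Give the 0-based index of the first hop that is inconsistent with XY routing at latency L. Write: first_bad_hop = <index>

first_bad_hop = 3

hop 1: step (-1,+0), +3 cyc — ok
hop 2: step (-1,+0), +3 cyc — ok
hop 3: step (-2,+0), +3 cyc — BAD: non-unit step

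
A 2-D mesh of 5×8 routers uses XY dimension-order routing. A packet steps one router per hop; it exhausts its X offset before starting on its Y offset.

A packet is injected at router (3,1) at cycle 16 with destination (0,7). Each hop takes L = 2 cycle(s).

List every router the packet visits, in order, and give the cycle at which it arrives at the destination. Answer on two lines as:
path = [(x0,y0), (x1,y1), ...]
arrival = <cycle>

[0] x=3 y=1 t=16
[1] x=2 y=1 t=18 →W
[2] x=1 y=1 t=20 →W
[3] x=0 y=1 t=22 →W
[4] x=0 y=2 t=24 →N
[5] x=0 y=3 t=26 →N
[6] x=0 y=4 t=28 →N
[7] x=0 y=5 t=30 →N
[8] x=0 y=6 t=32 →N
[9] x=0 y=7 t=34 →N

path = [(3,1), (2,1), (1,1), (0,1), (0,2), (0,3), (0,4), (0,5), (0,6), (0,7)]
arrival = 34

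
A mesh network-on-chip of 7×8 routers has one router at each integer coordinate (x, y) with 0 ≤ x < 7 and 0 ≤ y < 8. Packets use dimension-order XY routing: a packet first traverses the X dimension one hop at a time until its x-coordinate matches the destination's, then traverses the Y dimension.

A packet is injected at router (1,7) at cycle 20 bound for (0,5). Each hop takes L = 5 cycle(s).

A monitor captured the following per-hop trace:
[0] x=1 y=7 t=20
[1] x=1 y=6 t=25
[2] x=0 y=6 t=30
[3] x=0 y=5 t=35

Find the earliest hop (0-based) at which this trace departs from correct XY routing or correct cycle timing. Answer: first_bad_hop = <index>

check 1→ d=(0,-1) cyc+5: BAD: Y-move but x=1≠0

first_bad_hop = 1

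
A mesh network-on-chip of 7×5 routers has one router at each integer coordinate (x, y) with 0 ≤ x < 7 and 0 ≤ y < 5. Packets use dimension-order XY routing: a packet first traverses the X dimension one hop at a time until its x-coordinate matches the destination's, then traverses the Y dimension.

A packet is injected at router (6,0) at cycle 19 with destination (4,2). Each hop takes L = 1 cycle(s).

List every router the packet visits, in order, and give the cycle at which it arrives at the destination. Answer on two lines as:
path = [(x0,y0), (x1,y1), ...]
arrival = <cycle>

[0] x=6 y=0 t=19
[1] x=5 y=0 t=20 →W
[2] x=4 y=0 t=21 →W
[3] x=4 y=1 t=22 →N
[4] x=4 y=2 t=23 →N

path = [(6,0), (5,0), (4,0), (4,1), (4,2)]
arrival = 23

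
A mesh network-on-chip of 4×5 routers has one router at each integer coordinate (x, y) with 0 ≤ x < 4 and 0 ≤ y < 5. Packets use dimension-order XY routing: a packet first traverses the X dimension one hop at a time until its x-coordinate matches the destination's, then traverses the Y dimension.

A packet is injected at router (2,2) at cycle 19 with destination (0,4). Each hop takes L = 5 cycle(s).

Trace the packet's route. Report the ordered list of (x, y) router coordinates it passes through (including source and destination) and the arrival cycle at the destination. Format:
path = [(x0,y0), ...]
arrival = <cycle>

path = [(2,2), (1,2), (0,2), (0,3), (0,4)]
arrival = 39

src (2,2)  cyc=19
W→(1,2)  cyc=24
W→(0,2)  cyc=29
N→(0,3)  cyc=34
N→(0,4)  cyc=39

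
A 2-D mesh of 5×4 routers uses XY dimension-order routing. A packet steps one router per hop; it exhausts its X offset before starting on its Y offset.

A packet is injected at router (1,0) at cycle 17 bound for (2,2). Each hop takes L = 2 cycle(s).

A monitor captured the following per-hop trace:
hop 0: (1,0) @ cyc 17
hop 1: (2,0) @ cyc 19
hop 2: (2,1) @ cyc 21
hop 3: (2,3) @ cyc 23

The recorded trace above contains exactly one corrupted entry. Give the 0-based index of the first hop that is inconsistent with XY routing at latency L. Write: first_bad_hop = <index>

first_bad_hop = 3

  1: Δx=+1 Δy=+0 Δt=2 [ok]
  2: Δx=+0 Δy=+1 Δt=2 [ok]
  3: Δx=+0 Δy=+2 Δt=2 [BAD: non-unit step]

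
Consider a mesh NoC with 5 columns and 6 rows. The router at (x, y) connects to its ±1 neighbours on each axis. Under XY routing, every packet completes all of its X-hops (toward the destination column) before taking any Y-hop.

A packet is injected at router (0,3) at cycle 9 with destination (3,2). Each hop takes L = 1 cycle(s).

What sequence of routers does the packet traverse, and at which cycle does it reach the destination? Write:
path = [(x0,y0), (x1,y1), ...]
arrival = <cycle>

path = [(0,3), (1,3), (2,3), (3,3), (3,2)]
arrival = 13

hop 0: (0,3) @ cyc 9
hop 1: (1,3) @ cyc 10  [E]
hop 2: (2,3) @ cyc 11  [E]
hop 3: (3,3) @ cyc 12  [E]
hop 4: (3,2) @ cyc 13  [S]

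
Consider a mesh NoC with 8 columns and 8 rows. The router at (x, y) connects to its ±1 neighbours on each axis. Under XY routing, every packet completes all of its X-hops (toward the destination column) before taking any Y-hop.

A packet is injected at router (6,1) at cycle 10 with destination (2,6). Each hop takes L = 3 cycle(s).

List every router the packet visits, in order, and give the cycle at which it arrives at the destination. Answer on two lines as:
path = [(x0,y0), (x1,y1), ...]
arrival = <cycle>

path = [(6,1), (5,1), (4,1), (3,1), (2,1), (2,2), (2,3), (2,4), (2,5), (2,6)]
arrival = 37

t=10: at (6,1)
t=13: at (5,1) after W
t=16: at (4,1) after W
t=19: at (3,1) after W
t=22: at (2,1) after W
t=25: at (2,2) after N
t=28: at (2,3) after N
t=31: at (2,4) after N
t=34: at (2,5) after N
t=37: at (2,6) after N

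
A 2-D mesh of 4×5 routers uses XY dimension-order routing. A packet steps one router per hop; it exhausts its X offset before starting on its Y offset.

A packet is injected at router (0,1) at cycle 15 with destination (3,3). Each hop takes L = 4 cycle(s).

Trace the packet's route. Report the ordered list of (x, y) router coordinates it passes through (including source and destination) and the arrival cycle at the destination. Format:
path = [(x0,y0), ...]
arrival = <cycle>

#0 — 0,1 | c15
#1 — 1,1 | c19 | E
#2 — 2,1 | c23 | E
#3 — 3,1 | c27 | E
#4 — 3,2 | c31 | N
#5 — 3,3 | c35 | N

path = [(0,1), (1,1), (2,1), (3,1), (3,2), (3,3)]
arrival = 35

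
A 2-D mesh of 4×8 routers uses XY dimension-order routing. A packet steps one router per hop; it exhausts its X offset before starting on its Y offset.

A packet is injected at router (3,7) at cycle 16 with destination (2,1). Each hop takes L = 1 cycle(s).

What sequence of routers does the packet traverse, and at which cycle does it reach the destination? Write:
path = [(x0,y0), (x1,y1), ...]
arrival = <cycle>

path = [(3,7), (2,7), (2,6), (2,5), (2,4), (2,3), (2,2), (2,1)]
arrival = 23

hop 0: (3,7) @ cyc 16
hop 1: (2,7) @ cyc 17  [W]
hop 2: (2,6) @ cyc 18  [S]
hop 3: (2,5) @ cyc 19  [S]
hop 4: (2,4) @ cyc 20  [S]
hop 5: (2,3) @ cyc 21  [S]
hop 6: (2,2) @ cyc 22  [S]
hop 7: (2,1) @ cyc 23  [S]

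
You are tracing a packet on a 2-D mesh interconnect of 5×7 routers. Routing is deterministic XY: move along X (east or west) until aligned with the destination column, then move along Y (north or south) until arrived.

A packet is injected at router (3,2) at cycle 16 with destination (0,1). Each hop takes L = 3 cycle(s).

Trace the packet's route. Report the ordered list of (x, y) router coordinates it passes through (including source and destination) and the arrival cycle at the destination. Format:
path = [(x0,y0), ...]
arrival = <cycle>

path = [(3,2), (2,2), (1,2), (0,2), (0,1)]
arrival = 28

t=16: at (3,2)
t=19: at (2,2) after W
t=22: at (1,2) after W
t=25: at (0,2) after W
t=28: at (0,1) after S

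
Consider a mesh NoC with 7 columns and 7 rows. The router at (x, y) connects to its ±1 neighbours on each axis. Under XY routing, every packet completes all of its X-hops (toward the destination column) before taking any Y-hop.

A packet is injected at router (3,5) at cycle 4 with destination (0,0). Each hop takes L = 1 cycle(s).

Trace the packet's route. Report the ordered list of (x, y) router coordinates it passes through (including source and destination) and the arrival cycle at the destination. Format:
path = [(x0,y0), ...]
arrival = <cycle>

path = [(3,5), (2,5), (1,5), (0,5), (0,4), (0,3), (0,2), (0,1), (0,0)]
arrival = 12

src (3,5)  cyc=4
W→(2,5)  cyc=5
W→(1,5)  cyc=6
W→(0,5)  cyc=7
S→(0,4)  cyc=8
S→(0,3)  cyc=9
S→(0,2)  cyc=10
S→(0,1)  cyc=11
S→(0,0)  cyc=12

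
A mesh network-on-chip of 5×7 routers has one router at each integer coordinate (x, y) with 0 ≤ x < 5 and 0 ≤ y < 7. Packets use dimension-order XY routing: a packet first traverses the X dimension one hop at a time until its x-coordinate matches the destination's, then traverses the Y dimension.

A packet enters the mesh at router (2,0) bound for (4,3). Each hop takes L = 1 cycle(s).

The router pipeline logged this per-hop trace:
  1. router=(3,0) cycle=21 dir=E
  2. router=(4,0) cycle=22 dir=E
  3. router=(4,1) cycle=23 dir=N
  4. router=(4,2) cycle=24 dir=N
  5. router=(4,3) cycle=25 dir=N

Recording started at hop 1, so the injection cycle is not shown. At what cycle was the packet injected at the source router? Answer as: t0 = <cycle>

t0 = 20

At hop 1 the cycle is 21; in general cyc_k = t0 + kL.
Therefore t0 = 21 − L = 20.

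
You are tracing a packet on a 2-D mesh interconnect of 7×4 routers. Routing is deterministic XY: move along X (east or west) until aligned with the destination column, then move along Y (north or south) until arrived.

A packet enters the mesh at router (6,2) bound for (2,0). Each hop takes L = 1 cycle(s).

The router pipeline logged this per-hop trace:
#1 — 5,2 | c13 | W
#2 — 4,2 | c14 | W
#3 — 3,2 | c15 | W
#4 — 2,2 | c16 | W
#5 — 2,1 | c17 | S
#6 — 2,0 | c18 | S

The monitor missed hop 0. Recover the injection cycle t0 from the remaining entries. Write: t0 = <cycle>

t0 = 12

The first recorded entry is hop 1 at cycle 13.
Subtract one hop: t0 = 13 − 1 = 12.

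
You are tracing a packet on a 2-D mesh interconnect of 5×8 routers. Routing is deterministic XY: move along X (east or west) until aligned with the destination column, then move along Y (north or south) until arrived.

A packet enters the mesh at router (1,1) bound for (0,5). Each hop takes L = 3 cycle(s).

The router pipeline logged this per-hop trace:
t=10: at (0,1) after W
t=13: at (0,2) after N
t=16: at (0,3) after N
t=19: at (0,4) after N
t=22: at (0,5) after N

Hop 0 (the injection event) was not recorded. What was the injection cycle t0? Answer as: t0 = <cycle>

t0 = 7

cyc[1] = 10 and cyc[k] = t0 + k·L for every k.
Subtract one hop: t0 = 10 − 3 = 7.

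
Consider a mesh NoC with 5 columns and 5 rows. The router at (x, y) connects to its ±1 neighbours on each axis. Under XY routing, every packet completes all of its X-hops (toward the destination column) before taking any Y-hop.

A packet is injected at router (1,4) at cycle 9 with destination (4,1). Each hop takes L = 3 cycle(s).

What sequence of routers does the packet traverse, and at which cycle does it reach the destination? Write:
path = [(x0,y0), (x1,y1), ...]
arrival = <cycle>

path = [(1,4), (2,4), (3,4), (4,4), (4,3), (4,2), (4,1)]
arrival = 27

#0 — 1,4 | c9
#1 — 2,4 | c12 | E
#2 — 3,4 | c15 | E
#3 — 4,4 | c18 | E
#4 — 4,3 | c21 | S
#5 — 4,2 | c24 | S
#6 — 4,1 | c27 | S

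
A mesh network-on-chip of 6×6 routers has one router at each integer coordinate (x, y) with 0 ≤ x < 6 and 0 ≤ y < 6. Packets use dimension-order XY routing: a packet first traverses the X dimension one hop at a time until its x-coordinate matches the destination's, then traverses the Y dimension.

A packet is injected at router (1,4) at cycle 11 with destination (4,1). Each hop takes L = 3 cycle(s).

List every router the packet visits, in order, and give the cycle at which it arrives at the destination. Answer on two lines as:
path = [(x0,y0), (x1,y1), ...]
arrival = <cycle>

t=11: at (1,4)
t=14: at (2,4) after E
t=17: at (3,4) after E
t=20: at (4,4) after E
t=23: at (4,3) after S
t=26: at (4,2) after S
t=29: at (4,1) after S

path = [(1,4), (2,4), (3,4), (4,4), (4,3), (4,2), (4,1)]
arrival = 29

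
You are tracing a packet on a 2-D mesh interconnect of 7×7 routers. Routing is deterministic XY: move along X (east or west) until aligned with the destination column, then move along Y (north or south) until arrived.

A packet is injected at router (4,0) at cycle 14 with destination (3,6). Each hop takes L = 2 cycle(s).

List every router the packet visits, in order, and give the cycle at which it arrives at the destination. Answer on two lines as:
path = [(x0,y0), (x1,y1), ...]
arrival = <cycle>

#0 — 4,0 | c14
#1 — 3,0 | c16 | W
#2 — 3,1 | c18 | N
#3 — 3,2 | c20 | N
#4 — 3,3 | c22 | N
#5 — 3,4 | c24 | N
#6 — 3,5 | c26 | N
#7 — 3,6 | c28 | N

path = [(4,0), (3,0), (3,1), (3,2), (3,3), (3,4), (3,5), (3,6)]
arrival = 28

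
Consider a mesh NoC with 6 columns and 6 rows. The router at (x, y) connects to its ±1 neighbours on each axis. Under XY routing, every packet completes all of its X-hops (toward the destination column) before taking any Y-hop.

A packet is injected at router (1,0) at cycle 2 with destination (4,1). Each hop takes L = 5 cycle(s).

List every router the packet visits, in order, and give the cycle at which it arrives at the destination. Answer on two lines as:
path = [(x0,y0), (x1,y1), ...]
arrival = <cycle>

src (1,0)  cyc=2
E→(2,0)  cyc=7
E→(3,0)  cyc=12
E→(4,0)  cyc=17
N→(4,1)  cyc=22

path = [(1,0), (2,0), (3,0), (4,0), (4,1)]
arrival = 22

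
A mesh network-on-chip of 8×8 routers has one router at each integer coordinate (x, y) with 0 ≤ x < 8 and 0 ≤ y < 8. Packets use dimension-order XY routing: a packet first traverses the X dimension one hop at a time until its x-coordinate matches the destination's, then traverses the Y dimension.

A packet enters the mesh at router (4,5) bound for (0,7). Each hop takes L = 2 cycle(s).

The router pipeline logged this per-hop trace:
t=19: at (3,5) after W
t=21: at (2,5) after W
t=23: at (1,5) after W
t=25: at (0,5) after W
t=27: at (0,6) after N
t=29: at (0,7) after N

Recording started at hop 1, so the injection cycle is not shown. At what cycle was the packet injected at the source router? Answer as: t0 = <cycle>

Hop 1 reached at cycle 19; hop k is at t0 + k·L.
So t0 = 19 − 1·2 = 17.

t0 = 17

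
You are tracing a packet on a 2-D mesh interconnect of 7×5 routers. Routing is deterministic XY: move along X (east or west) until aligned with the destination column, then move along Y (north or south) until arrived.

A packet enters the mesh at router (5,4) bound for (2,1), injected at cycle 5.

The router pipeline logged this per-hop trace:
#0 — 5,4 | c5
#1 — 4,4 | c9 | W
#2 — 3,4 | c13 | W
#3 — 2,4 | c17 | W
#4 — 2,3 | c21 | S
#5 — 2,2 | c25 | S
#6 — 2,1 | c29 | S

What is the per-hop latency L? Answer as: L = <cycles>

L = 4

Between hops 0 and 1 the cycle counter advances 9 − 5 = 4.
One hop costs L cycles, so L = 4.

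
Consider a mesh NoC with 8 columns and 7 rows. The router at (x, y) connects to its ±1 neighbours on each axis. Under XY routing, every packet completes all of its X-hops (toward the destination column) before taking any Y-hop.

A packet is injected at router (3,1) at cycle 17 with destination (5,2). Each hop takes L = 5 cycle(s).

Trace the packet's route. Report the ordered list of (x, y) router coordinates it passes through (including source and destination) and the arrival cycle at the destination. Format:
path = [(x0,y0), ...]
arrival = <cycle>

#0 — 3,1 | c17
#1 — 4,1 | c22 | E
#2 — 5,1 | c27 | E
#3 — 5,2 | c32 | N

path = [(3,1), (4,1), (5,1), (5,2)]
arrival = 32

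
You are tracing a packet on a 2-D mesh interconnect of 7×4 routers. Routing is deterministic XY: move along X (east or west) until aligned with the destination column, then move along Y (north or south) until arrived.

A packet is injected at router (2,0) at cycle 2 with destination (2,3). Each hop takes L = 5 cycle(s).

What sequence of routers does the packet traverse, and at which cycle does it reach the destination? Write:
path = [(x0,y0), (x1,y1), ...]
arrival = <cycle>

hop 0: (2,0) @ cyc 2
hop 1: (2,1) @ cyc 7  [N]
hop 2: (2,2) @ cyc 12  [N]
hop 3: (2,3) @ cyc 17  [N]

path = [(2,0), (2,1), (2,2), (2,3)]
arrival = 17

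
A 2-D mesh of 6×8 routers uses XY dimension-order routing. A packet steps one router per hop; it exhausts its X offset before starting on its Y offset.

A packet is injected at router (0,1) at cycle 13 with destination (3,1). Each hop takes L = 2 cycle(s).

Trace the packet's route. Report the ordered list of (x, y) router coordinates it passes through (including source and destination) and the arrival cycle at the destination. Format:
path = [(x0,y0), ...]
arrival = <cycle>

path = [(0,1), (1,1), (2,1), (3,1)]
arrival = 19

hop 0: (0,1) @ cyc 13
hop 1: (1,1) @ cyc 15  [E]
hop 2: (2,1) @ cyc 17  [E]
hop 3: (3,1) @ cyc 19  [E]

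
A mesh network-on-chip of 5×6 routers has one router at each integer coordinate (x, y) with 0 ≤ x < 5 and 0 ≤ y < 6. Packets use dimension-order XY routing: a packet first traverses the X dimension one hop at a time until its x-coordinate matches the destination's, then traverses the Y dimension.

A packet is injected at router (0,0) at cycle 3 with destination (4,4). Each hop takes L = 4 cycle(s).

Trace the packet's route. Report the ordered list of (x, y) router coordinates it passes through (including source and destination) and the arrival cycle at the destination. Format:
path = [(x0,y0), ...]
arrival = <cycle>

hop 0: (0,0) @ cyc 3
hop 1: (1,0) @ cyc 7  [E]
hop 2: (2,0) @ cyc 11  [E]
hop 3: (3,0) @ cyc 15  [E]
hop 4: (4,0) @ cyc 19  [E]
hop 5: (4,1) @ cyc 23  [N]
hop 6: (4,2) @ cyc 27  [N]
hop 7: (4,3) @ cyc 31  [N]
hop 8: (4,4) @ cyc 35  [N]

path = [(0,0), (1,0), (2,0), (3,0), (4,0), (4,1), (4,2), (4,3), (4,4)]
arrival = 35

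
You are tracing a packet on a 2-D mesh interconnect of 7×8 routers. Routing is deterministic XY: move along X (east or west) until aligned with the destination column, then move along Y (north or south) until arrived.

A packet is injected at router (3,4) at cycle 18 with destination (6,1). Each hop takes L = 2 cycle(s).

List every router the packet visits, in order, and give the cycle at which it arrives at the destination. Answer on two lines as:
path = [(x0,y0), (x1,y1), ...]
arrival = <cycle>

path = [(3,4), (4,4), (5,4), (6,4), (6,3), (6,2), (6,1)]
arrival = 30

  0. router=(3,4) cycle=18 (inject)
  1. router=(4,4) cycle=20 dir=E
  2. router=(5,4) cycle=22 dir=E
  3. router=(6,4) cycle=24 dir=E
  4. router=(6,3) cycle=26 dir=S
  5. router=(6,2) cycle=28 dir=S
  6. router=(6,1) cycle=30 dir=S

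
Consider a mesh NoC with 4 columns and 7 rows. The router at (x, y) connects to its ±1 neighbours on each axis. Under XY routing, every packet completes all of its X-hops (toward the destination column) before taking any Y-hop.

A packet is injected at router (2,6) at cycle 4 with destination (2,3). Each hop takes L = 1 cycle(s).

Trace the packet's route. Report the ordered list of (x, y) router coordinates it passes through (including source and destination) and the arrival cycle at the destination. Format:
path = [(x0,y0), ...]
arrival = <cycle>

hop 0: (2,6) @ cyc 4
hop 1: (2,5) @ cyc 5  [S]
hop 2: (2,4) @ cyc 6  [S]
hop 3: (2,3) @ cyc 7  [S]

path = [(2,6), (2,5), (2,4), (2,3)]
arrival = 7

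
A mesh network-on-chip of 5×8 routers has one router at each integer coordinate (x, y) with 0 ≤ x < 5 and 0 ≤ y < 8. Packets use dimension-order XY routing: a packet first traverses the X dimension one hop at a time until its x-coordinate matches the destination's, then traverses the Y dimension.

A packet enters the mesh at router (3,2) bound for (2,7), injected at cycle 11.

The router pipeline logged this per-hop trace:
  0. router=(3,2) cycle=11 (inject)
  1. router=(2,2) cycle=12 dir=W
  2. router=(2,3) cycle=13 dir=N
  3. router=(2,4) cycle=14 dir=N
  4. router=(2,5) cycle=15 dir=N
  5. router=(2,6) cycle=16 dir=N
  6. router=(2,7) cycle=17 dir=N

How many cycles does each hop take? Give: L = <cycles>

L = 1

cyc[1] − cyc[0] = 12 − 11 = 1.
That increment is L by definition: L = 1.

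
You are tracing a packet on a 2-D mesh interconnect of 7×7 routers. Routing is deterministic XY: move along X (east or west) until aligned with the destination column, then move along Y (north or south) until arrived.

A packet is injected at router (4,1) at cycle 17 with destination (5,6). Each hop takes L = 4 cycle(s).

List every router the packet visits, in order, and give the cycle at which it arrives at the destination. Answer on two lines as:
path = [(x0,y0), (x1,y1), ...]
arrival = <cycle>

path = [(4,1), (5,1), (5,2), (5,3), (5,4), (5,5), (5,6)]
arrival = 41

t=17: at (4,1)
t=21: at (5,1) after E
t=25: at (5,2) after N
t=29: at (5,3) after N
t=33: at (5,4) after N
t=37: at (5,5) after N
t=41: at (5,6) after N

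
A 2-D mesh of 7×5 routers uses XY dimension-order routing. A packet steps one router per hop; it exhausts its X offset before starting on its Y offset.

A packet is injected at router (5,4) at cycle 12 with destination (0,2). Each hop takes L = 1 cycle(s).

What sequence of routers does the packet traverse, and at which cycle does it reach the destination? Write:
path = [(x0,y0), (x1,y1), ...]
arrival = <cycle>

path = [(5,4), (4,4), (3,4), (2,4), (1,4), (0,4), (0,3), (0,2)]
arrival = 19

t=12: at (5,4)
t=13: at (4,4) after W
t=14: at (3,4) after W
t=15: at (2,4) after W
t=16: at (1,4) after W
t=17: at (0,4) after W
t=18: at (0,3) after S
t=19: at (0,2) after S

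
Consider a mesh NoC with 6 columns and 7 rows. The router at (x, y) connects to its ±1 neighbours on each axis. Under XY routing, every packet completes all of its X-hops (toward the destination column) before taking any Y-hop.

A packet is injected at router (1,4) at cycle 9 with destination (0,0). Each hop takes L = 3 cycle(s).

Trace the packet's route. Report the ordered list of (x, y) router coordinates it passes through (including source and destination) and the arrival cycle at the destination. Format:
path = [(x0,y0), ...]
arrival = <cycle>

src (1,4)  cyc=9
W→(0,4)  cyc=12
S→(0,3)  cyc=15
S→(0,2)  cyc=18
S→(0,1)  cyc=21
S→(0,0)  cyc=24

path = [(1,4), (0,4), (0,3), (0,2), (0,1), (0,0)]
arrival = 24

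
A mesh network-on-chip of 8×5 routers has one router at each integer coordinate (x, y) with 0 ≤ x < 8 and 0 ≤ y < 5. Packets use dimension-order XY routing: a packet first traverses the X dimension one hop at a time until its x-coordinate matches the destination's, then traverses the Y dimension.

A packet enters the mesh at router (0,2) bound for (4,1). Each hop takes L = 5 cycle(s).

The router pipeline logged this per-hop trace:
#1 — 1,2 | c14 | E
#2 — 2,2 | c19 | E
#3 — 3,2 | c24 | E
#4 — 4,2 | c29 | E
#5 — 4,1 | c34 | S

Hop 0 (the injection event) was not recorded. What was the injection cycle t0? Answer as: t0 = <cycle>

t0 = 9

The first recorded entry is hop 1 at cycle 14.
Therefore t0 = 14 − L = 9.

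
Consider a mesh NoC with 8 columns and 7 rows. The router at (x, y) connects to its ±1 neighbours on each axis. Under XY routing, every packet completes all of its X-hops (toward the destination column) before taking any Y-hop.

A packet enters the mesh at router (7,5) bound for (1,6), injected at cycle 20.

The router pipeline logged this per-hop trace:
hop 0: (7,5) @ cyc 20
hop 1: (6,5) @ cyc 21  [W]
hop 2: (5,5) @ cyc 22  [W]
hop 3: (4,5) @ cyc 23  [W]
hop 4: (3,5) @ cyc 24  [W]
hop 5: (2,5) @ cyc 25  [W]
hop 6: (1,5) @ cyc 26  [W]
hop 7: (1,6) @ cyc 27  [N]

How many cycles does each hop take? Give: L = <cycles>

L = 1

Δcyc across hop 0→1: 21 − 20 = 1.
Each hop adds L, hence L = 1.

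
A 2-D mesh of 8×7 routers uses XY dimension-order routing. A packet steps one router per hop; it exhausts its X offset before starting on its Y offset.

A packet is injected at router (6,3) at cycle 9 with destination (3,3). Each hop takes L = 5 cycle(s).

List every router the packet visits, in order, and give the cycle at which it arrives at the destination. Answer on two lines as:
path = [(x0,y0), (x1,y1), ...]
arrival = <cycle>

#0 — 6,3 | c9
#1 — 5,3 | c14 | W
#2 — 4,3 | c19 | W
#3 — 3,3 | c24 | W

path = [(6,3), (5,3), (4,3), (3,3)]
arrival = 24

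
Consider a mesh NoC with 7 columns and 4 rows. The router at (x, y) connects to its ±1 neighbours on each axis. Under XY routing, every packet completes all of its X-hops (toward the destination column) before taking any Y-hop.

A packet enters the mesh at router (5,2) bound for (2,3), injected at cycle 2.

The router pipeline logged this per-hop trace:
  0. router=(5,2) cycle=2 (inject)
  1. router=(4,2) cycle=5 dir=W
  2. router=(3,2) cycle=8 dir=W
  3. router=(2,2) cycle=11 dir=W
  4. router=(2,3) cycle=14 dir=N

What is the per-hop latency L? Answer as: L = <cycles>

cyc[1] − cyc[0] = 5 − 2 = 3.
That increment is L by definition: L = 3.

L = 3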